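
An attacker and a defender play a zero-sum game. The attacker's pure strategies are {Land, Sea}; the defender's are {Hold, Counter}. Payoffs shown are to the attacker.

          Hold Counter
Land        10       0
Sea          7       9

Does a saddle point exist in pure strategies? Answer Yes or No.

No

Row minima: Land → 0, Sea → 7; maximin = 7.
Column maxima: Hold → 10, Counter → 9; minimax = 9.
7 ≠ 9, so no pure-strategy equilibrium exists.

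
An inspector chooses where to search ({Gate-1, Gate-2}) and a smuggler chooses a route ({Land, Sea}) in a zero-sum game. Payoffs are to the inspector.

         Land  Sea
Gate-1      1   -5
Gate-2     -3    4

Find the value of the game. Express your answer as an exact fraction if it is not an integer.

Row minima: Gate-1 → -5, Gate-2 → -3; maximin = -3.
Column maxima: Land → 1, Sea → 4; minimax = 1.
-3 ≠ 1, so there is no saddle point; optimal play is mixed.
Let the inspector play Gate-1 with probability p. Expected payoff against Land: 1p + (-3)(1−p) = 4p − 3; against Sea: (-5)p + 4(1−p) = −9p + 4.
Setting these equal: 4p − 3 = −9p + 4 ⇒ 13p = 7 ⇒ p = 7/13, and the value is (4)·(7/13) − 3 = -11/13.
For the smuggler: with q = P(Land), equating Gate-1's and Gate-2's payoffs gives 6q − 5 = −7q + 4 ⇒ q = 9/13.

-11/13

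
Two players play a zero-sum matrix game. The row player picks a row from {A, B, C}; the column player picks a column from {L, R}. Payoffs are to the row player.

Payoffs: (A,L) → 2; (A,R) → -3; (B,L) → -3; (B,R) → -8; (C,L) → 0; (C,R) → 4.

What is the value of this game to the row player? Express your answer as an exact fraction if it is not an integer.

8/9

Row minima: A → -3, B → -8, C → 0; maximin = 0.
Column maxima: L → 2, R → 4; minimax = 2.
0 ≠ 2, so there is no saddle point; optimal play is mixed.
B is strictly dominated by A, so the row player never plays it.
On the remaining 2×2 (A, C vs L, R):
Let the row player play A with probability p. Expected payoff against L: 2p + 0(1−p) = 2p; against R: (-3)p + 4(1−p) = −7p + 4.
Setting these equal: 2p = −7p + 4 ⇒ 9p = 4 ⇒ p = 4/9, and the value is (2)·(4/9) = 8/9.
For the column player: with q = P(L), equating A's and C's payoffs gives 5q − 3 = −4q + 4 ⇒ q = 7/9.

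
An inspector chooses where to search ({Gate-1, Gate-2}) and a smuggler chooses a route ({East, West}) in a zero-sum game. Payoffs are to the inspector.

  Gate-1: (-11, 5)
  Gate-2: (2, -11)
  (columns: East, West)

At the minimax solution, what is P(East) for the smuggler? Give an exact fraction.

16/29

Row minima: Gate-1 → -11, Gate-2 → -11; maximin = -11.
Column maxima: East → 2, West → 5; minimax = 2.
-11 ≠ 2, so there is no saddle point; optimal play is mixed.
Let the inspector play Gate-1 with probability p. Expected payoff against East: (-11)p + 2(1−p) = −13p + 2; against West: 5p + (-11)(1−p) = 16p − 11.
Setting these equal: −13p + 2 = 16p − 11 ⇒ −29p = -13 ⇒ p = 13/29, and the value is (-13)·(13/29) + 2 = -111/29.
For the smuggler: with q = P(East), equating Gate-1's and Gate-2's payoffs gives −16q + 5 = 13q − 11 ⇒ q = 16/29.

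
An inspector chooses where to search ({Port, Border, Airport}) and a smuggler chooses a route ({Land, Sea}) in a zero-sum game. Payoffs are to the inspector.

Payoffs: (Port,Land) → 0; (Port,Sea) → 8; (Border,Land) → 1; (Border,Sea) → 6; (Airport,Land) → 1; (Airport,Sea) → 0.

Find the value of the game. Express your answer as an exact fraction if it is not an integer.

1

Row minima: Port → 0, Border → 1, Airport → 0; maximin = 1.
Column maxima: Land → 1, Sea → 8; minimax = 1.
Since maximin = minimax = 1, there is a saddle point and the value is 1.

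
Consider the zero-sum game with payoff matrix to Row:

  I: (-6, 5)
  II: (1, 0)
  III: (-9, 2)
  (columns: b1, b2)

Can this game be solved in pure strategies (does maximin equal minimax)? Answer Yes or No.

Row minima: I → -6, II → 0, III → -9; maximin = 0.
Column maxima: b1 → 1, b2 → 5; minimax = 1.
0 ≠ 1, so no pure-strategy equilibrium exists.

No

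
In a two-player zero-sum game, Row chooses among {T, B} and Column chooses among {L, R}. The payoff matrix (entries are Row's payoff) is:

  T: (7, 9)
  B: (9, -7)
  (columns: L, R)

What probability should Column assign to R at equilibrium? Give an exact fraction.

Row minima: T → 7, B → -7; maximin = 7.
Column maxima: L → 9, R → 9; minimax = 9.
7 ≠ 9, so there is no saddle point; optimal play is mixed.
Let Row play T with probability p. Expected payoff against L: 7p + 9(1−p) = −2p + 9; against R: 9p + (-7)(1−p) = 16p − 7.
Setting these equal: −2p + 9 = 16p − 7 ⇒ −18p = -16 ⇒ p = 8/9, and the value is (-2)·(8/9) + 9 = 65/9.
For Column: with q = P(L), equating T's and B's payoffs gives −2q + 9 = 16q − 7 ⇒ q = 8/9.

1/9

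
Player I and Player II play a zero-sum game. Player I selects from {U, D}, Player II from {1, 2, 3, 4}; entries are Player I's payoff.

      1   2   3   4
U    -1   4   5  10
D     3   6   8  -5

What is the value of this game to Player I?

Row minima: U → -1, D → -5; maximin = -1.
Column maxima: 1 → 3, 2 → 6, 3 → 8, 4 → 10; minimax = 3.
-1 ≠ 3, so there is no saddle point; optimal play is mixed.
2 is strictly dominated by 1 (it gives Player I strictly more in every row), so Player II never plays it.
3 is strictly dominated by 1 (it gives Player I strictly more in every row), so Player II never plays it.
On the remaining 2×2 (U, D vs 1, 4):
Let Player I play U with probability p. Expected payoff against 1: (-1)p + 3(1−p) = −4p + 3; against 4: 10p + (-5)(1−p) = 15p − 5.
Setting these equal: −4p + 3 = 15p − 5 ⇒ −19p = -8 ⇒ p = 8/19, and the value is (-4)·(8/19) + 3 = 25/19.
For Player II: with q = P(1), equating U's and D's payoffs gives −11q + 10 = 8q − 5 ⇒ q = 15/19.

25/19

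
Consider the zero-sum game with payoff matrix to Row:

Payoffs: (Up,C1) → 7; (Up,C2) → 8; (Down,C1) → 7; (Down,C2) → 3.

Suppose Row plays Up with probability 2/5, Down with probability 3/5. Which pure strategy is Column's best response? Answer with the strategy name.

C2

If Column plays C1, Row's expected payoff is (2/5)·7 + (3/5)·7 = 7.
If Column plays C2, Row's expected payoff is (2/5)·8 + (3/5)·3 = 5.
Column minimizes Row's payoff; the smallest is 5, so the best response is C2.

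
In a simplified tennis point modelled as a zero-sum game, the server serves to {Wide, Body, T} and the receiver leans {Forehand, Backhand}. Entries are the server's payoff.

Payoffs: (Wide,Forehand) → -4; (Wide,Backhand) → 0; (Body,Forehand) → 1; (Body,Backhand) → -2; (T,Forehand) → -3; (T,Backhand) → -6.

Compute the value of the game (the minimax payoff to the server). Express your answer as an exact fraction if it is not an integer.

Row minima: Wide → -4, Body → -2, T → -6; maximin = -2.
Column maxima: Forehand → 1, Backhand → 0; minimax = 0.
-2 ≠ 0, so there is no saddle point; optimal play is mixed.
T is strictly dominated by Body, so the server never plays it.
On the remaining 2×2 (Wide, Body vs Forehand, Backhand):
Let the server play Wide with probability p. Expected payoff against Forehand: (-4)p + 1(1−p) = −5p + 1; against Backhand: 0p + (-2)(1−p) = 2p − 2.
Setting these equal: −5p + 1 = 2p − 2 ⇒ −7p = -3 ⇒ p = 3/7, and the value is (-5)·(3/7) + 1 = -8/7.
For the receiver: with q = P(Forehand), equating Wide's and Body's payoffs gives −4q = 3q − 2 ⇒ q = 2/7.

-8/7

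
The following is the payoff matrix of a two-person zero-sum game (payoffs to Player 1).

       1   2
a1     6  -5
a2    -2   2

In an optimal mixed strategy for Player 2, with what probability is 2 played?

8/15

Row minima: a1 → -5, a2 → -2; maximin = -2.
Column maxima: 1 → 6, 2 → 2; minimax = 2.
-2 ≠ 2, so there is no saddle point; optimal play is mixed.
Let Player 1 play a1 with probability p. Expected payoff against 1: 6p + (-2)(1−p) = 8p − 2; against 2: (-5)p + 2(1−p) = −7p + 2.
Setting these equal: 8p − 2 = −7p + 2 ⇒ 15p = 4 ⇒ p = 4/15, and the value is (8)·(4/15) − 2 = 2/15.
For Player 2: with q = P(1), equating a1's and a2's payoffs gives 11q − 5 = −4q + 2 ⇒ q = 7/15.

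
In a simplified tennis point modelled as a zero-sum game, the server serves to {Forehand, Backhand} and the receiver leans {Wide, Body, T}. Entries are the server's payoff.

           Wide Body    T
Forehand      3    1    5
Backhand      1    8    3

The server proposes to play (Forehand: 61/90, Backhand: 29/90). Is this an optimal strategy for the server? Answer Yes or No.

Against Wide this mix gives (61/90)·3 + (29/90)·1 = 106/45.
Against Body this mix gives (61/90)·1 + (29/90)·8 = 293/90.
Against T this mix gives (61/90)·5 + (29/90)·3 = 196/45.
The receiver will play Wide, holding the server to 106/45. Shifting weight toward the row that does better against Wide would raise this floor (the equalizing mix achieves 23/9 against both Wide and Body), so the proposed strategy is not optimal.

No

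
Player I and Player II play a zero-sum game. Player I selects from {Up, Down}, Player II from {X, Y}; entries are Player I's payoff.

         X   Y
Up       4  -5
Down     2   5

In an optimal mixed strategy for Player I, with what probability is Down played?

3/4

Row minima: Up → -5, Down → 2; maximin = 2.
Column maxima: X → 4, Y → 5; minimax = 4.
2 ≠ 4, so there is no saddle point; optimal play is mixed.
Let Player I play Up with probability p. Expected payoff against X: 4p + 2(1−p) = 2p + 2; against Y: (-5)p + 5(1−p) = −10p + 5.
Setting these equal: 2p + 2 = −10p + 5 ⇒ 12p = 3 ⇒ p = 1/4, and the value is (2)·(1/4) + 2 = 5/2.
For Player II: with q = P(X), equating Up's and Down's payoffs gives 9q − 5 = −3q + 5 ⇒ q = 5/6.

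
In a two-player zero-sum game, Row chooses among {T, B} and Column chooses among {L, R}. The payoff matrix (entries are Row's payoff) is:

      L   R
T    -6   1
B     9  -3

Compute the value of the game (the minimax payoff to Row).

-9/19

Row minima: T → -6, B → -3; maximin = -3.
Column maxima: L → 9, R → 1; minimax = 1.
-3 ≠ 1, so there is no saddle point; optimal play is mixed.
Let Row play T with probability p. Expected payoff against L: (-6)p + 9(1−p) = −15p + 9; against R: 1p + (-3)(1−p) = 4p − 3.
Setting these equal: −15p + 9 = 4p − 3 ⇒ −19p = -12 ⇒ p = 12/19, and the value is (-15)·(12/19) + 9 = -9/19.
For Column: with q = P(L), equating T's and B's payoffs gives −7q + 1 = 12q − 3 ⇒ q = 4/19.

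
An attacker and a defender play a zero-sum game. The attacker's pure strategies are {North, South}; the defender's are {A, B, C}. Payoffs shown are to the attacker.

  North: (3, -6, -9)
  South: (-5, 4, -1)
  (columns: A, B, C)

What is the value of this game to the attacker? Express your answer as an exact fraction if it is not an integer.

-3

Row minima: North → -9, South → -5; maximin = -5.
Column maxima: A → 3, B → 4, C → -1; minimax = -1.
-5 ≠ -1, so there is no saddle point; optimal play is mixed.
B is strictly dominated by C (it gives the attacker strictly more in every row), so the defender never plays it.
On the remaining 2×2 (North, South vs A, C):
Let the attacker play North with probability p. Expected payoff against A: 3p + (-5)(1−p) = 8p − 5; against C: (-9)p + (-1)(1−p) = −8p − 1.
Setting these equal: 8p − 5 = −8p − 1 ⇒ 16p = 4 ⇒ p = 1/4, and the value is (8)·(1/4) − 5 = -3.
For the defender: with q = P(A), equating North's and South's payoffs gives 12q − 9 = −4q − 1 ⇒ q = 1/2.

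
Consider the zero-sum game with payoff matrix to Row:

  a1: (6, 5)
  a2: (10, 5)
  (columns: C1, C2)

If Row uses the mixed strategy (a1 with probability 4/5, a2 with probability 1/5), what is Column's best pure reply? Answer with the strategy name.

C2

If Column plays C1, Row's expected payoff is (4/5)·6 + (1/5)·10 = 34/5.
If Column plays C2, Row's expected payoff is (4/5)·5 + (1/5)·5 = 5.
Column minimizes Row's payoff; the smallest is 5, so the best response is C2.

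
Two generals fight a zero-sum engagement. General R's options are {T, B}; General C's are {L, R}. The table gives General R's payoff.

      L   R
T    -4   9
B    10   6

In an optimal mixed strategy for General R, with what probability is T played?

Row minima: T → -4, B → 6; maximin = 6.
Column maxima: L → 10, R → 9; minimax = 9.
6 ≠ 9, so there is no saddle point; optimal play is mixed.
Let General R play T with probability p. Expected payoff against L: (-4)p + 10(1−p) = −14p + 10; against R: 9p + 6(1−p) = 3p + 6.
Setting these equal: −14p + 10 = 3p + 6 ⇒ −17p = -4 ⇒ p = 4/17, and the value is (-14)·(4/17) + 10 = 114/17.
For General C: with q = P(L), equating T's and B's payoffs gives −13q + 9 = 4q + 6 ⇒ q = 3/17.

4/17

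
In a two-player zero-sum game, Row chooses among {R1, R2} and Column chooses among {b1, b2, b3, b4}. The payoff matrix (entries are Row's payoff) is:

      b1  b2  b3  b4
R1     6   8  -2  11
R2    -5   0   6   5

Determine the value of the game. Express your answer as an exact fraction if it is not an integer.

26/19

Row minima: R1 → -2, R2 → -5; maximin = -2.
Column maxima: b1 → 6, b2 → 8, b3 → 6, b4 → 11; minimax = 6.
-2 ≠ 6, so there is no saddle point; optimal play is mixed.
b2 is strictly dominated by b1 (it gives Row strictly more in every row), so Column never plays it.
b4 is strictly dominated by b1 (it gives Row strictly more in every row), so Column never plays it.
On the remaining 2×2 (R1, R2 vs b1, b3):
Let Row play R1 with probability p. Expected payoff against b1: 6p + (-5)(1−p) = 11p − 5; against b3: (-2)p + 6(1−p) = −8p + 6.
Setting these equal: 11p − 5 = −8p + 6 ⇒ 19p = 11 ⇒ p = 11/19, and the value is (11)·(11/19) − 5 = 26/19.
For Column: with q = P(b1), equating R1's and R2's payoffs gives 8q − 2 = −11q + 6 ⇒ q = 8/19.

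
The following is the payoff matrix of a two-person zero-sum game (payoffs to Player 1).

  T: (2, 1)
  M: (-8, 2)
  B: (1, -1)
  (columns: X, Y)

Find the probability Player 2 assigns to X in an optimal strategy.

Row minima: T → 1, M → -8, B → -1; maximin = 1.
Column maxima: X → 2, Y → 2; minimax = 2.
1 ≠ 2, so there is no saddle point; optimal play is mixed.
B is strictly dominated by T, so Player 1 never plays it.
On the remaining 2×2 (T, M vs X, Y):
Let Player 1 play T with probability p. Expected payoff against X: 2p + (-8)(1−p) = 10p − 8; against Y: 1p + 2(1−p) = −p + 2.
Setting these equal: 10p − 8 = −p + 2 ⇒ 11p = 10 ⇒ p = 10/11, and the value is (10)·(10/11) − 8 = 12/11.
For Player 2: with q = P(X), equating T's and M's payoffs gives q + 1 = −10q + 2 ⇒ q = 1/11.

1/11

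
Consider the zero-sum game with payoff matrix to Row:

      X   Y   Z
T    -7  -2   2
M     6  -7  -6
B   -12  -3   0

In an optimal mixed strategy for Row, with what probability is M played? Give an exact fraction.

5/18

Row minima: T → -7, M → -7, B → -12; maximin = -7.
Column maxima: X → 6, Y → -2, Z → 2; minimax = -2.
-7 ≠ -2, so there is no saddle point; optimal play is mixed.
B is strictly dominated by T, so Row never plays it.
Z is strictly dominated by Y (it gives Row strictly more in every row), so Column never plays it.
On the remaining 2×2 (T, M vs X, Y):
Let Row play T with probability p. Expected payoff against X: (-7)p + 6(1−p) = −13p + 6; against Y: (-2)p + (-7)(1−p) = 5p − 7.
Setting these equal: −13p + 6 = 5p − 7 ⇒ −18p = -13 ⇒ p = 13/18, and the value is (-13)·(13/18) + 6 = -61/18.
For Column: with q = P(X), equating T's and M's payoffs gives −5q − 2 = 13q − 7 ⇒ q = 5/18.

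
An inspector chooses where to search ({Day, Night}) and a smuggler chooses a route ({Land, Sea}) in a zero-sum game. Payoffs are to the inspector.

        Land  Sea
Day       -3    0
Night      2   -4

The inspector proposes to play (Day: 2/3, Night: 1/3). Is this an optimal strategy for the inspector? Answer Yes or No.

Against Land this mix gives (2/3)·(-3) + (1/3)·2 = -4/3.
Against Sea this mix gives (2/3)·0 + (1/3)·(-4) = -4/3.
All of the smuggler's active replies (Land, Sea) yield -4/3, and no column does worse for the inspector. The mix makes the smuggler indifferent and guarantees -4/3, so it is optimal.

Yes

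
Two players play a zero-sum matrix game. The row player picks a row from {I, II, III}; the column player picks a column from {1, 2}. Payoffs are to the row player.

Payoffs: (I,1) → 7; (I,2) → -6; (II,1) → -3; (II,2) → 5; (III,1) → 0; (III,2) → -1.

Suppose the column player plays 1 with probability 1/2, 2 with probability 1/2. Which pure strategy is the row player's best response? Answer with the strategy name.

Expected payoff of I: (1/2)·7 + (1/2)·(-6) = 1/2.
Expected payoff of II: (1/2)·(-3) + (1/2)·5 = 1.
Expected payoff of III: (1/2)·0 + (1/2)·(-1) = -1/2.
The largest is 1, so the row player's best response is II.

II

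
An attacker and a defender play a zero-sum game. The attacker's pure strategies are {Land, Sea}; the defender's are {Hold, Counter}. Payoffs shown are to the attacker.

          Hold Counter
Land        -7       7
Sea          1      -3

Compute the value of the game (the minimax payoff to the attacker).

-7/9

Row minima: Land → -7, Sea → -3; maximin = -3.
Column maxima: Hold → 1, Counter → 7; minimax = 1.
-3 ≠ 1, so there is no saddle point; optimal play is mixed.
Let the attacker play Land with probability p. Expected payoff against Hold: (-7)p + 1(1−p) = −8p + 1; against Counter: 7p + (-3)(1−p) = 10p − 3.
Setting these equal: −8p + 1 = 10p − 3 ⇒ −18p = -4 ⇒ p = 2/9, and the value is (-8)·(2/9) + 1 = -7/9.
For the defender: with q = P(Hold), equating Land's and Sea's payoffs gives −14q + 7 = 4q − 3 ⇒ q = 5/9.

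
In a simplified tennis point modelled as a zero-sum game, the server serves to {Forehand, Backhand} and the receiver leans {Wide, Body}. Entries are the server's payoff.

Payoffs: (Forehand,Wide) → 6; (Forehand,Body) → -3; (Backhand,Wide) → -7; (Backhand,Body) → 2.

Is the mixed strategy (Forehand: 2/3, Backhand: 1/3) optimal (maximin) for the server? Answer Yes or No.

No

Against Wide this mix gives (2/3)·6 + (1/3)·(-7) = 5/3.
Against Body this mix gives (2/3)·(-3) + (1/3)·2 = -4/3.
The receiver will play Body, holding the server to -4/3. Shifting weight toward the row that does better against Body would raise this floor (the equalizing mix achieves -1/2 against both Body and Wide), so the proposed strategy is not optimal.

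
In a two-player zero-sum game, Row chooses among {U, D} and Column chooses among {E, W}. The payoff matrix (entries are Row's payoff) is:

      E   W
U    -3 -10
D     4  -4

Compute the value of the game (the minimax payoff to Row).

Row minima: U → -10, D → -4; maximin = -4.
Column maxima: E → 4, W → -4; minimax = -4.
Since maximin = minimax = -4, there is a saddle point and the value is -4.

-4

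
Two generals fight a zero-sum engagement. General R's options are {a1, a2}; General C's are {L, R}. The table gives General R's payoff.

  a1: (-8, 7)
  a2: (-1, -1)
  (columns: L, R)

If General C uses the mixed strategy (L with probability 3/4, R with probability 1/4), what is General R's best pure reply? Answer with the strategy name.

a2

Expected payoff of a1: (3/4)·(-8) + (1/4)·7 = -17/4.
Expected payoff of a2: (3/4)·(-1) + (1/4)·(-1) = -1.
The largest is -1, so General R's best response is a2.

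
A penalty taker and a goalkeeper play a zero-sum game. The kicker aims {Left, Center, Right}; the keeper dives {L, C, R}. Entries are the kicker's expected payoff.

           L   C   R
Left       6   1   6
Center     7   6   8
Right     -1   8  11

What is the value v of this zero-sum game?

Row minima: Left → 1, Center → 6, Right → -1; maximin = 6.
Column maxima: L → 7, C → 8, R → 11; minimax = 7.
6 ≠ 7, so there is no saddle point; optimal play is mixed.
Left is strictly dominated by Center, so the kicker never plays it.
With Left eliminated, R is strictly dominated by L (it gives the kicker strictly more in every remaining row), so the keeper never plays it.
On the remaining 2×2 (Center, Right vs L, C):
Let the kicker play Center with probability p. Expected payoff against L: 7p + (-1)(1−p) = 8p − 1; against C: 6p + 8(1−p) = −2p + 8.
Setting these equal: 8p − 1 = −2p + 8 ⇒ 10p = 9 ⇒ p = 9/10, and the value is (8)·(9/10) − 1 = 31/5.
For the keeper: with q = P(L), equating Center's and Right's payoffs gives q + 6 = −9q + 8 ⇒ q = 1/5.

31/5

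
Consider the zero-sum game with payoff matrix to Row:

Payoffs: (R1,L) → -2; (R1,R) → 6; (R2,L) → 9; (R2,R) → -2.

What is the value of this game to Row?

50/19

Row minima: R1 → -2, R2 → -2; maximin = -2.
Column maxima: L → 9, R → 6; minimax = 6.
-2 ≠ 6, so there is no saddle point; optimal play is mixed.
Let Row play R1 with probability p. Expected payoff against L: (-2)p + 9(1−p) = −11p + 9; against R: 6p + (-2)(1−p) = 8p − 2.
Setting these equal: −11p + 9 = 8p − 2 ⇒ −19p = -11 ⇒ p = 11/19, and the value is (-11)·(11/19) + 9 = 50/19.
For Column: with q = P(L), equating R1's and R2's payoffs gives −8q + 6 = 11q − 2 ⇒ q = 8/19.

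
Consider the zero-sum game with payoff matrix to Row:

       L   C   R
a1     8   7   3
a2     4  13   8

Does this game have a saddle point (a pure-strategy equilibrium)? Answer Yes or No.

No

Row minima: a1 → 3, a2 → 4; maximin = 4.
Column maxima: L → 8, C → 13, R → 8; minimax = 8.
4 ≠ 8, so no pure-strategy equilibrium exists.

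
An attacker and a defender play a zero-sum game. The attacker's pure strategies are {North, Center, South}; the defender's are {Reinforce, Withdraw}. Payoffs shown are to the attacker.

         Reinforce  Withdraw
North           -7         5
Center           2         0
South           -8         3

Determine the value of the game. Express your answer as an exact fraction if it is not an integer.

5/7

Row minima: North → -7, Center → 0, South → -8; maximin = 0.
Column maxima: Reinforce → 2, Withdraw → 5; minimax = 2.
0 ≠ 2, so there is no saddle point; optimal play is mixed.
South is strictly dominated by North, so the attacker never plays it.
On the remaining 2×2 (North, Center vs Reinforce, Withdraw):
Let the attacker play North with probability p. Expected payoff against Reinforce: (-7)p + 2(1−p) = −9p + 2; against Withdraw: 5p + 0(1−p) = 5p.
Setting these equal: −9p + 2 = 5p ⇒ −14p = -2 ⇒ p = 1/7, and the value is (-9)·(1/7) + 2 = 5/7.
For the defender: with q = P(Reinforce), equating North's and Center's payoffs gives −12q + 5 = 2q ⇒ q = 5/14.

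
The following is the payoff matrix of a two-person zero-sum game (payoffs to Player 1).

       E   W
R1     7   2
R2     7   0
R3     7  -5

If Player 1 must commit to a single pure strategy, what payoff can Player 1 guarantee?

2

Row minima: R1 → 2, R2 → 0, R3 → -5.
The best of these is 2.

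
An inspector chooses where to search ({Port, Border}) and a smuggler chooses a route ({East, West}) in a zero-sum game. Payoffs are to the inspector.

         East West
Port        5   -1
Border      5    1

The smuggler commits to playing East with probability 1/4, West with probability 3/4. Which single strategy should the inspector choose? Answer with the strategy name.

Expected payoff of Port: (1/4)·5 + (3/4)·(-1) = 1/2.
Expected payoff of Border: (1/4)·5 + (3/4)·1 = 2.
The largest is 2, so the inspector's best response is Border.

Border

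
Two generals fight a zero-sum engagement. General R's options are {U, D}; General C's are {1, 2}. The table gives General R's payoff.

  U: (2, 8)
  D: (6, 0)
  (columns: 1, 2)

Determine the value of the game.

Row minima: U → 2, D → 0; maximin = 2.
Column maxima: 1 → 6, 2 → 8; minimax = 6.
2 ≠ 6, so there is no saddle point; optimal play is mixed.
Let General R play U with probability p. Expected payoff against 1: 2p + 6(1−p) = −4p + 6; against 2: 8p + 0(1−p) = 8p.
Setting these equal: −4p + 6 = 8p ⇒ −12p = -6 ⇒ p = 1/2, and the value is (-4)·(1/2) + 6 = 4.
For General C: with q = P(1), equating U's and D's payoffs gives −6q + 8 = 6q ⇒ q = 2/3.

4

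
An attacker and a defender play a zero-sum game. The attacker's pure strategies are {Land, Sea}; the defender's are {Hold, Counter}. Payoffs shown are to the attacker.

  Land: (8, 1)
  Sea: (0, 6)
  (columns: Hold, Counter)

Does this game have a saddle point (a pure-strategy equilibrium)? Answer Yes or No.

Row minima: Land → 1, Sea → 0; maximin = 1.
Column maxima: Hold → 8, Counter → 6; minimax = 6.
1 ≠ 6, so no pure-strategy equilibrium exists.

No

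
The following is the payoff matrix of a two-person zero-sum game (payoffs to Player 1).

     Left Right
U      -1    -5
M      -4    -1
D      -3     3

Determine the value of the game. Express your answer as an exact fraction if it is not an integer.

Row minima: U → -5, M → -4, D → -3; maximin = -3.
Column maxima: Left → -1, Right → 3; minimax = -1.
-3 ≠ -1, so there is no saddle point; optimal play is mixed.
M is strictly dominated by D, so Player 1 never plays it.
On the remaining 2×2 (U, D vs Left, Right):
Let Player 1 play U with probability p. Expected payoff against Left: (-1)p + (-3)(1−p) = 2p − 3; against Right: (-5)p + 3(1−p) = −8p + 3.
Setting these equal: 2p − 3 = −8p + 3 ⇒ 10p = 6 ⇒ p = 3/5, and the value is (2)·(3/5) − 3 = -9/5.
For Player 2: with q = P(Left), equating U's and D's payoffs gives 4q − 5 = −6q + 3 ⇒ q = 4/5.

-9/5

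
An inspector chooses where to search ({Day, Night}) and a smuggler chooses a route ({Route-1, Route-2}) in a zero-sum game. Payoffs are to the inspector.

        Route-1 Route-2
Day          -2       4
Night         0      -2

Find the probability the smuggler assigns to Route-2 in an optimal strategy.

1/4

Row minima: Day → -2, Night → -2; maximin = -2.
Column maxima: Route-1 → 0, Route-2 → 4; minimax = 0.
-2 ≠ 0, so there is no saddle point; optimal play is mixed.
Let the inspector play Day with probability p. Expected payoff against Route-1: (-2)p + 0(1−p) = −2p; against Route-2: 4p + (-2)(1−p) = 6p − 2.
Setting these equal: −2p = 6p − 2 ⇒ −8p = -2 ⇒ p = 1/4, and the value is (-2)·(1/4) = -1/2.
For the smuggler: with q = P(Route-1), equating Day's and Night's payoffs gives −6q + 4 = 2q − 2 ⇒ q = 3/4.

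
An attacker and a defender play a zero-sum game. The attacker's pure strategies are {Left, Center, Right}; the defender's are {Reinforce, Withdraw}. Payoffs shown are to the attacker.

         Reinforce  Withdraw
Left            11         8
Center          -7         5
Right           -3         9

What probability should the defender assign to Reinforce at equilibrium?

1/15

Row minima: Left → 8, Center → -7, Right → -3; maximin = 8.
Column maxima: Reinforce → 11, Withdraw → 9; minimax = 9.
8 ≠ 9, so there is no saddle point; optimal play is mixed.
Center is strictly dominated by Left, so the attacker never plays it.
On the remaining 2×2 (Left, Right vs Reinforce, Withdraw):
Let the attacker play Left with probability p. Expected payoff against Reinforce: 11p + (-3)(1−p) = 14p − 3; against Withdraw: 8p + 9(1−p) = −p + 9.
Setting these equal: 14p − 3 = −p + 9 ⇒ 15p = 12 ⇒ p = 4/5, and the value is (14)·(4/5) − 3 = 41/5.
For the defender: with q = P(Reinforce), equating Left's and Right's payoffs gives 3q + 8 = −12q + 9 ⇒ q = 1/15.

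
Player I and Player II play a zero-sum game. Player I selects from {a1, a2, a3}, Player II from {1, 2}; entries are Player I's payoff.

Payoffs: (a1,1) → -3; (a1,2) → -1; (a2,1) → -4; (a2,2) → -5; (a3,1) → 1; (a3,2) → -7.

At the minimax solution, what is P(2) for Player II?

2/5

Row minima: a1 → -3, a2 → -5, a3 → -7; maximin = -3.
Column maxima: 1 → 1, 2 → -1; minimax = -1.
-3 ≠ -1, so there is no saddle point; optimal play is mixed.
a2 is strictly dominated by a1, so Player I never plays it.
On the remaining 2×2 (a1, a3 vs 1, 2):
Let Player I play a1 with probability p. Expected payoff against 1: (-3)p + 1(1−p) = −4p + 1; against 2: (-1)p + (-7)(1−p) = 6p − 7.
Setting these equal: −4p + 1 = 6p − 7 ⇒ −10p = -8 ⇒ p = 4/5, and the value is (-4)·(4/5) + 1 = -11/5.
For Player II: with q = P(1), equating a1's and a3's payoffs gives −2q − 1 = 8q − 7 ⇒ q = 3/5.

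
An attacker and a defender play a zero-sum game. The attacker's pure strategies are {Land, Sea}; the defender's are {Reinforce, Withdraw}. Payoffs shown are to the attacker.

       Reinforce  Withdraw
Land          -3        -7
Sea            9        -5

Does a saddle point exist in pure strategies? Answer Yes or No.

Yes

Row minima: Land → -7, Sea → -5; maximin = -5.
Column maxima: Reinforce → 9, Withdraw → -5; minimax = -5.
maximin = minimax = -5, so a saddle point exists.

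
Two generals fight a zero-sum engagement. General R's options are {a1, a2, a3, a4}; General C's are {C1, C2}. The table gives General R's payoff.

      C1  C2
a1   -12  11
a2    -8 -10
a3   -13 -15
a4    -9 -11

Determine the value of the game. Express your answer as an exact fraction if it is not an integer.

Row minima: a1 → -12, a2 → -10, a3 → -15, a4 → -11; maximin = -10.
Column maxima: C1 → -8, C2 → 11; minimax = -8.
-10 ≠ -8, so there is no saddle point; optimal play is mixed.
a3 is strictly dominated by a1, so General R never plays it.
a4 is strictly dominated by a2, so General R never plays it.
On the remaining 2×2 (a1, a2 vs C1, C2):
Let General R play a1 with probability p. Expected payoff against C1: (-12)p + (-8)(1−p) = −4p − 8; against C2: 11p + (-10)(1−p) = 21p − 10.
Setting these equal: −4p − 8 = 21p − 10 ⇒ −25p = -2 ⇒ p = 2/25, and the value is (-4)·(2/25) − 8 = -208/25.
For General C: with q = P(C1), equating a1's and a2's payoffs gives −23q + 11 = 2q − 10 ⇒ q = 21/25.

-208/25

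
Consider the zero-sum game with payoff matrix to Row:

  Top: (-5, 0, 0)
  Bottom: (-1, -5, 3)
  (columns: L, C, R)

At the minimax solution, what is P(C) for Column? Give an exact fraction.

4/9

Row minima: Top → -5, Bottom → -5; maximin = -5.
Column maxima: L → -1, C → 0, R → 3; minimax = -1.
-5 ≠ -1, so there is no saddle point; optimal play is mixed.
R is strictly dominated by L (it gives Row strictly more in every row), so Column never plays it.
On the remaining 2×2 (Top, Bottom vs L, C):
Let Row play Top with probability p. Expected payoff against L: (-5)p + (-1)(1−p) = −4p − 1; against C: 0p + (-5)(1−p) = 5p − 5.
Setting these equal: −4p − 1 = 5p − 5 ⇒ −9p = -4 ⇒ p = 4/9, and the value is (-4)·(4/9) − 1 = -25/9.
For Column: with q = P(L), equating Top's and Bottom's payoffs gives −5q = 4q − 5 ⇒ q = 5/9.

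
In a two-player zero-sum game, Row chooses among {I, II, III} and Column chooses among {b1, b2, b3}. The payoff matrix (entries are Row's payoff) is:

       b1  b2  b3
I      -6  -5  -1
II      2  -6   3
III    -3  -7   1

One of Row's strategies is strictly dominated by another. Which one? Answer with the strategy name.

III

II gives a strictly higher payoff than III against every column: 2 > -3, -6 > -7, 3 > 1.
So III is strictly dominated and Row never plays it.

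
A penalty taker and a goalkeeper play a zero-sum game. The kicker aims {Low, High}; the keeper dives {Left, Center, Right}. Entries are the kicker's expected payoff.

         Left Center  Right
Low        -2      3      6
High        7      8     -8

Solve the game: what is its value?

Row minima: Low → -2, High → -8; maximin = -2.
Column maxima: Left → 7, Center → 8, Right → 6; minimax = 6.
-2 ≠ 6, so there is no saddle point; optimal play is mixed.
Center is strictly dominated by Left (it gives the kicker strictly more in every row), so the keeper never plays it.
On the remaining 2×2 (Low, High vs Left, Right):
Let the kicker play Low with probability p. Expected payoff against Left: (-2)p + 7(1−p) = −9p + 7; against Right: 6p + (-8)(1−p) = 14p − 8.
Setting these equal: −9p + 7 = 14p − 8 ⇒ −23p = -15 ⇒ p = 15/23, and the value is (-9)·(15/23) + 7 = 26/23.
For the keeper: with q = P(Left), equating Low's and High's payoffs gives −8q + 6 = 15q − 8 ⇒ q = 14/23.

26/23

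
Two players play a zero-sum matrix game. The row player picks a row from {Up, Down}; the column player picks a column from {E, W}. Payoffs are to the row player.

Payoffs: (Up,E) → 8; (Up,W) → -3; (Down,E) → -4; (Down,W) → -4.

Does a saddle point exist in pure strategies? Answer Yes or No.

Yes

Row minima: Up → -3, Down → -4; maximin = -3.
Column maxima: E → 8, W → -3; minimax = -3.
maximin = minimax = -3, so a saddle point exists.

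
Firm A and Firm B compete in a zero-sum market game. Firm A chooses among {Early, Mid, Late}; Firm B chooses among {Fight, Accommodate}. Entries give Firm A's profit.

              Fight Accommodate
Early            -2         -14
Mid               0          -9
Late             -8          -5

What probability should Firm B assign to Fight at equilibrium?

1/3

Row minima: Early → -14, Mid → -9, Late → -8; maximin = -8.
Column maxima: Fight → 0, Accommodate → -5; minimax = -5.
-8 ≠ -5, so there is no saddle point; optimal play is mixed.
Early is strictly dominated by Mid, so Firm A never plays it.
On the remaining 2×2 (Mid, Late vs Fight, Accommodate):
Let Firm A play Mid with probability p. Expected payoff against Fight: 0p + (-8)(1−p) = 8p − 8; against Accommodate: (-9)p + (-5)(1−p) = −4p − 5.
Setting these equal: 8p − 8 = −4p − 5 ⇒ 12p = 3 ⇒ p = 1/4, and the value is (8)·(1/4) − 8 = -6.
For Firm B: with q = P(Fight), equating Mid's and Late's payoffs gives 9q − 9 = −3q − 5 ⇒ q = 1/3.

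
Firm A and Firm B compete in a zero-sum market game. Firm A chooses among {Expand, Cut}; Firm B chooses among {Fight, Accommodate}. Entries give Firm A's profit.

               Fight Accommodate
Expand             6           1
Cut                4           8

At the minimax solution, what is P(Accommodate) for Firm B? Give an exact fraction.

2/9

Row minima: Expand → 1, Cut → 4; maximin = 4.
Column maxima: Fight → 6, Accommodate → 8; minimax = 6.
4 ≠ 6, so there is no saddle point; optimal play is mixed.
Let Firm A play Expand with probability p. Expected payoff against Fight: 6p + 4(1−p) = 2p + 4; against Accommodate: 1p + 8(1−p) = −7p + 8.
Setting these equal: 2p + 4 = −7p + 8 ⇒ 9p = 4 ⇒ p = 4/9, and the value is (2)·(4/9) + 4 = 44/9.
For Firm B: with q = P(Fight), equating Expand's and Cut's payoffs gives 5q + 1 = −4q + 8 ⇒ q = 7/9.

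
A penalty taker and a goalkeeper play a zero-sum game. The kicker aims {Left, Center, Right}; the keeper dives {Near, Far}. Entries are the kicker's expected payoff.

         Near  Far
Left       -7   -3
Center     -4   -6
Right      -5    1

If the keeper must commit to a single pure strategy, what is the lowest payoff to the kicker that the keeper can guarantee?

Column maxima: Near → -4, Far → 1.
The smallest of these is -4.

-4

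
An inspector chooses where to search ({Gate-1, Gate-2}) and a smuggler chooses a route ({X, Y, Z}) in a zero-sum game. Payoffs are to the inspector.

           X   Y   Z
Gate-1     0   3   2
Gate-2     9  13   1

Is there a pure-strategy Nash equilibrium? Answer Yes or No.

No

Row minima: Gate-1 → 0, Gate-2 → 1; maximin = 1.
Column maxima: X → 9, Y → 13, Z → 2; minimax = 2.
1 ≠ 2, so no pure-strategy equilibrium exists.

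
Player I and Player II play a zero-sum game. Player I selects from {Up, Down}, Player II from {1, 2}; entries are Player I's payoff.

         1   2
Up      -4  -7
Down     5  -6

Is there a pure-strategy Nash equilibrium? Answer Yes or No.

Row minima: Up → -7, Down → -6; maximin = -6.
Column maxima: 1 → 5, 2 → -6; minimax = -6.
maximin = minimax = -6, so a saddle point exists.

Yes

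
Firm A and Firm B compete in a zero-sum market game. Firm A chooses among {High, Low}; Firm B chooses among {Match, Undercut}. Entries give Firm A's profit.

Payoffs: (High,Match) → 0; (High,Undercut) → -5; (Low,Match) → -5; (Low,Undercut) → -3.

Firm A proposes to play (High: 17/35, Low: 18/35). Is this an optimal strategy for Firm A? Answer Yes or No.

Against Match this mix gives (17/35)·0 + (18/35)·(-5) = -18/7.
Against Undercut this mix gives (17/35)·(-5) + (18/35)·(-3) = -139/35.
Firm B will play Undercut, holding Firm A to -139/35. Shifting weight toward the row that does better against Undercut would raise this floor (the equalizing mix achieves -25/7 against both Undercut and Match), so the proposed strategy is not optimal.

No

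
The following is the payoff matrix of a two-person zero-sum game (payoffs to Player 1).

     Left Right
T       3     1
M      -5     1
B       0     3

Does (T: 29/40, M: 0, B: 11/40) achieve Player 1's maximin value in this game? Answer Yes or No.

Against Left this mix gives (29/40)·3 + (11/40)·0 = 87/40.
Against Right this mix gives (29/40)·1 + (11/40)·3 = 31/20.
Player 2 will play Right, holding Player 1 to 31/20. Shifting weight toward the row that does better against Right would raise this floor (the equalizing mix achieves 9/5 against both Right and Left), so the proposed strategy is not optimal.

No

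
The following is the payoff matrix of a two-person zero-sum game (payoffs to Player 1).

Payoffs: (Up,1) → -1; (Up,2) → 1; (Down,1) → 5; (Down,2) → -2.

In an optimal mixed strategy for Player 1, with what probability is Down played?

2/9

Row minima: Up → -1, Down → -2; maximin = -1.
Column maxima: 1 → 5, 2 → 1; minimax = 1.
-1 ≠ 1, so there is no saddle point; optimal play is mixed.
Let Player 1 play Up with probability p. Expected payoff against 1: (-1)p + 5(1−p) = −6p + 5; against 2: 1p + (-2)(1−p) = 3p − 2.
Setting these equal: −6p + 5 = 3p − 2 ⇒ −9p = -7 ⇒ p = 7/9, and the value is (-6)·(7/9) + 5 = 1/3.
For Player 2: with q = P(1), equating Up's and Down's payoffs gives −2q + 1 = 7q − 2 ⇒ q = 1/3.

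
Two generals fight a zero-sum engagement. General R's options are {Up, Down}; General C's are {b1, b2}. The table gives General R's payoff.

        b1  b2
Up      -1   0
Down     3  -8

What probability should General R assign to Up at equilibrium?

Row minima: Up → -1, Down → -8; maximin = -1.
Column maxima: b1 → 3, b2 → 0; minimax = 0.
-1 ≠ 0, so there is no saddle point; optimal play is mixed.
Let General R play Up with probability p. Expected payoff against b1: (-1)p + 3(1−p) = −4p + 3; against b2: 0p + (-8)(1−p) = 8p − 8.
Setting these equal: −4p + 3 = 8p − 8 ⇒ −12p = -11 ⇒ p = 11/12, and the value is (-4)·(11/12) + 3 = -2/3.
For General C: with q = P(b1), equating Up's and Down's payoffs gives −q = 11q − 8 ⇒ q = 2/3.

11/12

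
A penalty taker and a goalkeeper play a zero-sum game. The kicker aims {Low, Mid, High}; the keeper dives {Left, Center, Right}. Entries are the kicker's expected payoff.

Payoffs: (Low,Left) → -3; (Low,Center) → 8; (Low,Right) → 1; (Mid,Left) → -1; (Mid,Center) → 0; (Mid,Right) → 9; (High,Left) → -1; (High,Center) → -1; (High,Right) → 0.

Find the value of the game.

-1

Row minima: Low → -3, Mid → -1, High → -1; maximin = -1.
Column maxima: Left → -1, Center → 8, Right → 9; minimax = -1.
Since maximin = minimax = -1, there is a saddle point and the value is -1.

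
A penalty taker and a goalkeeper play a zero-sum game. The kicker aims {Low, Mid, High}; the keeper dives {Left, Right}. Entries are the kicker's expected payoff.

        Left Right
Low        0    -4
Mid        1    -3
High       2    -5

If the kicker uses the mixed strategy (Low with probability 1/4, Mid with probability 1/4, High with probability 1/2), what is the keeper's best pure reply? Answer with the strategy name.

If the keeper plays Left, the kicker's expected payoff is (1/4)·0 + (1/4)·1 + (1/2)·2 = 5/4.
If the keeper plays Right, the kicker's expected payoff is (1/4)·(-4) + (1/4)·(-3) + (1/2)·(-5) = -17/4.
The keeper minimizes the kicker's payoff; the smallest is -17/4, so the best response is Right.

Right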